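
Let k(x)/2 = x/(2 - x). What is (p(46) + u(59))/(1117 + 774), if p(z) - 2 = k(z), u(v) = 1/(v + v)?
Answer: -107/2454518 ≈ -4.3593e-5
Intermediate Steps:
u(v) = 1/(2*v)
k(x) = 2*x/(2 - x) (k(x) = 2*(x/(2 - x)) = 2*x/(2 - x))
p(z) = 2 - 2*z/(-2 + z)
(p(46) + u(59))/(1117 + 774) = (-4/(-2 + 46) + (½)/59)/(1117 + 774) = (-4/44 + (½)*(1/59))/1891 = (-4*1/44 + 1/118)*(1/1891) = (-1/11 + 1/118)*(1/1891) = -107/1298*1/1891 = -107/2454518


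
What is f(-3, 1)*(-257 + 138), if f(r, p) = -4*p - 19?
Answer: 2737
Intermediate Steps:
f(r, p) = -19 - 4*p
f(-3, 1)*(-257 + 138) = (-19 - 4*1)*(-257 + 138) = (-19 - 4)*(-119) = -23*(-119) = 2737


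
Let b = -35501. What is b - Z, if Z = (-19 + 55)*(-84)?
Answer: -32477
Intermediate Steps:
Z = -3024 (Z = 36*(-84) = -3024)
b - Z = -35501 - 1*(-3024) = -35501 + 3024 = -32477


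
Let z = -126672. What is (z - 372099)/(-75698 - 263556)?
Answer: 498771/339254 ≈ 1.4702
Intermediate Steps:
(z - 372099)/(-75698 - 263556) = (-126672 - 372099)/(-75698 - 263556) = -498771/(-339254) = -498771*(-1/339254) = 498771/339254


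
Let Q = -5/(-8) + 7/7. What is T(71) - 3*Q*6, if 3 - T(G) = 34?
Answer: -241/4 ≈ -60.250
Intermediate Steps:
Q = 13/8 (Q = -5*(-1/8) + 7*(1/7) = 5/8 + 1 = 13/8 ≈ 1.6250)
T(G) = -31 (T(G) = 3 - 1*34 = 3 - 34 = -31)
T(71) - 3*Q*6 = -31 - 3*(13/8)*6 = -31 - 39*6/8 = -31 - 1*117/4 = -31 - 117/4 = -241/4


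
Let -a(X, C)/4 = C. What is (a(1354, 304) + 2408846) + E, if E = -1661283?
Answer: 746347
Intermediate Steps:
a(X, C) = -4*C
(a(1354, 304) + 2408846) + E = (-4*304 + 2408846) - 1661283 = (-1216 + 2408846) - 1661283 = 2407630 - 1661283 = 746347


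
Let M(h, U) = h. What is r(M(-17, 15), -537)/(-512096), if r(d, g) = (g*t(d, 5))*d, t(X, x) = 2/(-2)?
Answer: 9129/512096 ≈ 0.017827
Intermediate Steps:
t(X, x) = -1 (t(X, x) = 2*(-1/2) = -1)
r(d, g) = -d*g (r(d, g) = (g*(-1))*d = (-g)*d = -d*g)
r(M(-17, 15), -537)/(-512096) = -1*(-17)*(-537)/(-512096) = -9129*(-1/512096) = 9129/512096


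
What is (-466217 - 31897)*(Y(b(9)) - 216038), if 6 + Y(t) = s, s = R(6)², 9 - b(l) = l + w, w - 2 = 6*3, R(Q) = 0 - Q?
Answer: 107596608912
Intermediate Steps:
R(Q) = -Q
w = 20 (w = 2 + 6*3 = 2 + 18 = 20)
b(l) = -11 - l (b(l) = 9 - (l + 20) = 9 - (20 + l) = 9 + (-20 - l) = -11 - l)
s = 36 (s = (-1*6)² = (-6)² = 36)
Y(t) = 30 (Y(t) = -6 + 36 = 30)
(-466217 - 31897)*(Y(b(9)) - 216038) = (-466217 - 31897)*(30 - 216038) = -498114*(-216008) = 107596608912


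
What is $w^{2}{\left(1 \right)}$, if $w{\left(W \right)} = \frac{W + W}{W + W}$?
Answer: $1$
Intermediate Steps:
$w{\left(W \right)} = 1$ ($w{\left(W \right)} = \frac{2 W}{2 W} = 2 W \frac{1}{2 W} = 1$)
$w^{2}{\left(1 \right)} = 1^{2} = 1$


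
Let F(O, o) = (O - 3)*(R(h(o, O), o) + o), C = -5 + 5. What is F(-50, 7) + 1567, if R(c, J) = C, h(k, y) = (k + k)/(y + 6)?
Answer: 1196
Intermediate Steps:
h(k, y) = 2*k/(6 + y) (h(k, y) = (2*k)/(6 + y) = 2*k/(6 + y))
C = 0
R(c, J) = 0
F(O, o) = o*(-3 + O) (F(O, o) = (O - 3)*(0 + o) = (-3 + O)*o = o*(-3 + O))
F(-50, 7) + 1567 = 7*(-3 - 50) + 1567 = 7*(-53) + 1567 = -371 + 1567 = 1196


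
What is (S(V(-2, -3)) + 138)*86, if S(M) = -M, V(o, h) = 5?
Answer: 11438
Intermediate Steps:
(S(V(-2, -3)) + 138)*86 = (-1*5 + 138)*86 = (-5 + 138)*86 = 133*86 = 11438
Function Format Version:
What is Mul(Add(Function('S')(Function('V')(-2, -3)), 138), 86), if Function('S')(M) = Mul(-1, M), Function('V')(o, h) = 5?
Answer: 11438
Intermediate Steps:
Mul(Add(Function('S')(Function('V')(-2, -3)), 138), 86) = Mul(Add(Mul(-1, 5), 138), 86) = Mul(Add(-5, 138), 86) = Mul(133, 86) = 11438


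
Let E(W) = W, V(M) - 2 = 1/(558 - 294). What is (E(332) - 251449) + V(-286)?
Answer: -66294359/264 ≈ -2.5112e+5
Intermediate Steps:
V(M) = 529/264 (V(M) = 2 + 1/(558 - 294) = 2 + 1/264 = 529/264)
(E(332) - 251449) + V(-286) = (332 - 251449) + 529/264 = -251117 + 529/264 = -66294359/264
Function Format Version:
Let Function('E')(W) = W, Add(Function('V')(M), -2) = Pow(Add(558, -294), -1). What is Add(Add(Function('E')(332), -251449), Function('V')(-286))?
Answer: Rational(-66294359, 264) ≈ -2.5112e+5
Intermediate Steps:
Function('V')(M) = Rational(529, 264) (Function('V')(M) = Add(2, Pow(Add(558, -294), -1)) = Add(2, Pow(264, -1)) = Add(2, Rational(1, 264)) = Rational(529, 264))
Add(Add(Function('E')(332), -251449), Function('V')(-286)) = Add(Add(332, -251449), Rational(529, 264)) = Add(-251117, Rational(529, 264)) = Rational(-66294359, 264)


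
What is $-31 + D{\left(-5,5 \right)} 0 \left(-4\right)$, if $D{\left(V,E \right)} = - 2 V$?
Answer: $-31$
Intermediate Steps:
$-31 + D{\left(-5,5 \right)} 0 \left(-4\right) = -31 + \left(-2\right) \left(-5\right) 0 \left(-4\right) = -31 + 10 \cdot 0 \left(-4\right) = -31 + 0 \left(-4\right) = -31 + 0 = -31$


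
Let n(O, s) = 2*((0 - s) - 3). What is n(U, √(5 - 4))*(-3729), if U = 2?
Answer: 29832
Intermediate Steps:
n(O, s) = -6 - 2*s (n(O, s) = 2*(-s - 3) = 2*(-3 - s) = -6 - 2*s)
n(U, √(5 - 4))*(-3729) = (-6 - 2*√(5 - 4))*(-3729) = (-6 - 2*√1)*(-3729) = (-6 - 2*1)*(-3729) = (-6 - 2)*(-3729) = -8*(-3729) = 29832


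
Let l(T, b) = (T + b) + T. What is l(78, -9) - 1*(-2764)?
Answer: 2911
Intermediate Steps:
l(T, b) = b + 2*T
l(78, -9) - 1*(-2764) = (-9 + 2*78) - 1*(-2764) = (-9 + 156) + 2764 = 147 + 2764 = 2911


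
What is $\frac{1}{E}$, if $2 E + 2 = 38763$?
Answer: $\frac{2}{38761} \approx 5.1598 \cdot 10^{-5}$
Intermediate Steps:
$E = \frac{38761}{2}$ ($E = -1 + \frac{1}{2} \cdot 38763 = -1 + \frac{38763}{2} = \frac{38761}{2} \approx 19381.0$)
$\frac{1}{E} = \frac{1}{\frac{38761}{2}} = \frac{2}{38761}$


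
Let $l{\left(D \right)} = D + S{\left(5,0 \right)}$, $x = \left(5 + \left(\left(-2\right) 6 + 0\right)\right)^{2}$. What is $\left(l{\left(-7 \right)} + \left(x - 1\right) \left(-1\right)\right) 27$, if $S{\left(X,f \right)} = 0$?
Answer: $-1485$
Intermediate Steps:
$x = 49$ ($x = \left(5 + \left(-12 + 0\right)\right)^{2} = \left(5 - 12\right)^{2} = \left(-7\right)^{2} = 49$)
$l{\left(D \right)} = D$ ($l{\left(D \right)} = D + 0 = D$)
$\left(l{\left(-7 \right)} + \left(x - 1\right) \left(-1\right)\right) 27 = \left(-7 + \left(49 - 1\right) \left(-1\right)\right) 27 = \left(-7 + 48 \left(-1\right)\right) 27 = \left(-7 - 48\right) 27 = \left(-55\right) 27 = -1485$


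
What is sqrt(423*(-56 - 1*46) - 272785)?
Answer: 11*I*sqrt(2611) ≈ 562.08*I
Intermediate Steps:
sqrt(423*(-56 - 1*46) - 272785) = sqrt(423*(-56 - 46) - 272785) = sqrt(423*(-102) - 272785) = sqrt(-43146 - 272785) = sqrt(-315931) = 11*I*sqrt(2611)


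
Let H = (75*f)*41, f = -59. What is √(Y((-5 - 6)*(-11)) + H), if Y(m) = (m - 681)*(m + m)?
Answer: I*√316945 ≈ 562.98*I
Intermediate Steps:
H = -181425 (H = (75*(-59))*41 = -4425*41 = -181425)
Y(m) = 2*m*(-681 + m) (Y(m) = (-681 + m)*(2*m) = 2*m*(-681 + m))
√(Y((-5 - 6)*(-11)) + H) = √(2*((-5 - 6)*(-11))*(-681 + (-5 - 6)*(-11)) - 181425) = √(2*(-11*(-11))*(-681 - 11*(-11)) - 181425) = √(2*121*(-681 + 121) - 181425) = √(2*121*(-560) - 181425) = √(-135520 - 181425) = √(-316945) = I*√316945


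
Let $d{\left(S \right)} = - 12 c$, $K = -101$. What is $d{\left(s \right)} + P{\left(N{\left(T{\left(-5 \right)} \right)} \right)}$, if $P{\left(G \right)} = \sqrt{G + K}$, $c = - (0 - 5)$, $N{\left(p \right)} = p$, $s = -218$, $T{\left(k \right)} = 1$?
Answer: $-60 + 10 i \approx -60.0 + 10.0 i$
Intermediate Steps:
$c = 5$ ($c = \left(-1\right) \left(-5\right) = 5$)
$d{\left(S \right)} = -60$ ($d{\left(S \right)} = \left(-12\right) 5 = -60$)
$P{\left(G \right)} = \sqrt{-101 + G}$ ($P{\left(G \right)} = \sqrt{G - 101} = \sqrt{-101 + G}$)
$d{\left(s \right)} + P{\left(N{\left(T{\left(-5 \right)} \right)} \right)} = -60 + \sqrt{-101 + 1} = -60 + \sqrt{-100} = -60 + 10 i$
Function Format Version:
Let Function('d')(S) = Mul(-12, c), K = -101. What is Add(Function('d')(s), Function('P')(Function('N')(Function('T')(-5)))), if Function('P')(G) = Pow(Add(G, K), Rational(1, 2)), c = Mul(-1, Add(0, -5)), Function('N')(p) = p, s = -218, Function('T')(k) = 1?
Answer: Add(-60, Mul(10, I)) ≈ Add(-60.000, Mul(10.000, I))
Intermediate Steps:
c = 5 (c = Mul(-1, -5) = 5)
Function('d')(S) = -60 (Function('d')(S) = Mul(-12, 5) = -60)
Function('P')(G) = Pow(Add(-101, G), Rational(1, 2)) (Function('P')(G) = Pow(Add(G, -101), Rational(1, 2)) = Pow(Add(-101, G), Rational(1, 2)))
Add(Function('d')(s), Function('P')(Function('N')(Function('T')(-5)))) = Add(-60, Pow(Add(-101, 1), Rational(1, 2))) = Add(-60, Pow(-100, Rational(1, 2))) = Add(-60, Mul(10, I))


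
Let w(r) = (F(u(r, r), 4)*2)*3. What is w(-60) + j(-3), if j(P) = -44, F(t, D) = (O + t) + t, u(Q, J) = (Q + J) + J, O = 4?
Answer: -2180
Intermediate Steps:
u(Q, J) = Q + 2*J (u(Q, J) = (J + Q) + J = Q + 2*J)
F(t, D) = 4 + 2*t (F(t, D) = (4 + t) + t = 4 + 2*t)
w(r) = 24 + 36*r (w(r) = ((4 + 2*(r + 2*r))*2)*3 = ((4 + 2*(3*r))*2)*3 = ((4 + 6*r)*2)*3 = (8 + 12*r)*3 = 24 + 36*r)
w(-60) + j(-3) = (24 + 36*(-60)) - 44 = (24 - 2160) - 44 = -2136 - 44 = -2180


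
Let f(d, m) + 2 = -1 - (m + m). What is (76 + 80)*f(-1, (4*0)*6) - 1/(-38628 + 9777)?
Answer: -13502267/28851 ≈ -468.00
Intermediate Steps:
f(d, m) = -3 - 2*m (f(d, m) = -2 + (-1 - (m + m)) = -2 + (-1 - 2*m) = -3 - 2*m)
(76 + 80)*f(-1, (4*0)*6) - 1/(-38628 + 9777) = (76 + 80)*(-3 - 2*4*0*6) - 1/(-38628 + 9777) = 156*(-3 - 0*6) - 1/(-28851) = 156*(-3 - 2*0) - 1*(-1/28851) = 156*(-3 + 0) + 1/28851 = 156*(-3) + 1/28851 = -468 + 1/28851 = -13502267/28851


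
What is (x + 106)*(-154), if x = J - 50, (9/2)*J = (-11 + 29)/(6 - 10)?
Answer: -8470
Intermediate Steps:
J = -1 (J = 2*((-11 + 29)/(6 - 10))/9 = 2*(18/(-4))/9 = 2*(18*(-¼))/9 = (2/9)*(-9/2) = -1)
x = -51 (x = -1 - 50 = -51)
(x + 106)*(-154) = (-51 + 106)*(-154) = 55*(-154) = -8470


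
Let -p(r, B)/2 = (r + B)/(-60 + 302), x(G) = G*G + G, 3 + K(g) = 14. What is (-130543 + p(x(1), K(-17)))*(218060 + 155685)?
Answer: -5903569876420/121 ≈ -4.8790e+10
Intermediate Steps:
K(g) = 11 (K(g) = -3 + 14 = 11)
x(G) = G + G² (x(G) = G² + G = G + G²)
p(r, B) = -B/121 - r/121 (p(r, B) = -2*(r + B)/(-60 + 302) = -2*(B + r)/242 = -2*(B/242 + r/242) = -B/121 - r/121)
(-130543 + p(x(1), K(-17)))*(218060 + 155685) = (-130543 + (-1/121*11 - (1 + 1)/121))*(218060 + 155685) = (-130543 + (-1/11 - 2/121))*373745 = (-130543 - 13/121)*373745 = -15795716/121*373745 = -5903569876420/121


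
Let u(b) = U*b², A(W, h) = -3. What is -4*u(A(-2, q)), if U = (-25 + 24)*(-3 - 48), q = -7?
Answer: -1836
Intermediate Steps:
U = 51 (U = -1*(-51) = 51)
u(b) = 51*b²
-4*u(A(-2, q)) = -204*(-3)² = -204*9 = -4*459 = -1836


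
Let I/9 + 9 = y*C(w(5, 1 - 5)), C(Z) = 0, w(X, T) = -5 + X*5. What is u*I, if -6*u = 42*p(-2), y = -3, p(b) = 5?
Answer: 2835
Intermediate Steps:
w(X, T) = -5 + 5*X
I = -81 (I = -81 + 9*(-3*0) = -81 + 9*0 = -81 + 0 = -81)
u = -35 (u = -7*5 = -⅙*210 = -35)
u*I = -35*(-81) = 2835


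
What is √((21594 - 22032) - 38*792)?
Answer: I*√30534 ≈ 174.74*I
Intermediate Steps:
√((21594 - 22032) - 38*792) = √(-438 - 30096) = √(-30534) = I*√30534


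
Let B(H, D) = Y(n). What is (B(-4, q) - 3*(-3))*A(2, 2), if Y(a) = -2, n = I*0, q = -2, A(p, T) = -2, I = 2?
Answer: -14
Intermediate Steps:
n = 0 (n = 2*0 = 0)
B(H, D) = -2
(B(-4, q) - 3*(-3))*A(2, 2) = (-2 - 3*(-3))*(-2) = (-2 + 9)*(-2) = 7*(-2) = -14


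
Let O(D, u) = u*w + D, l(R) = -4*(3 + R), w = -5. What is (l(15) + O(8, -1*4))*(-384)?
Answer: 16896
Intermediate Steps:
l(R) = -12 - 4*R
O(D, u) = D - 5*u (O(D, u) = u*(-5) + D = -5*u + D = D - 5*u)
(l(15) + O(8, -1*4))*(-384) = ((-12 - 4*15) + (8 - (-5)*4))*(-384) = ((-12 - 60) + (8 - 5*(-4)))*(-384) = (-72 + (8 + 20))*(-384) = (-72 + 28)*(-384) = -44*(-384) = 16896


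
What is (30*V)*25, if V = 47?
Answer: 35250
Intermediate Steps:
(30*V)*25 = (30*47)*25 = 1410*25 = 35250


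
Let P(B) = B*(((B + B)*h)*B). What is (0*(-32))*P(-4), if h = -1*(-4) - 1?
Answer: 0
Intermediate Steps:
h = 3 (h = 4 - 1 = 3)
P(B) = 6*B³ (P(B) = B*(((B + B)*3)*B) = B*(((2*B)*3)*B) = B*((6*B)*B) = B*(6*B²) = 6*B³)
(0*(-32))*P(-4) = (0*(-32))*(6*(-4)³) = 0*(6*(-64)) = 0*(-384) = 0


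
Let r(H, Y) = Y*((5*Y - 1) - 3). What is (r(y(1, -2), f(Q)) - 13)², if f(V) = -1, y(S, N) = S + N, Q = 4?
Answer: 16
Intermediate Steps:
y(S, N) = N + S
r(H, Y) = Y*(-4 + 5*Y) (r(H, Y) = Y*((-1 + 5*Y) - 3) = Y*(-4 + 5*Y))
(r(y(1, -2), f(Q)) - 13)² = (-(-4 + 5*(-1)) - 13)² = (-(-4 - 5) - 13)² = (-1*(-9) - 13)² = (9 - 13)² = (-4)² = 16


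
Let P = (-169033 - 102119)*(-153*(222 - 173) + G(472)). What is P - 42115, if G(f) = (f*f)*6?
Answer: -360417178579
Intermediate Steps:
G(f) = 6*f**2 (G(f) = f**2*6 = 6*f**2)
P = -360417136464 (P = (-169033 - 102119)*(-153*(222 - 173) + 6*472**2) = -271152*(-153*49 + 6*222784) = -271152*(-7497 + 1336704) = -271152*1329207 = -360417136464)
P - 42115 = -360417136464 - 42115 = -360417178579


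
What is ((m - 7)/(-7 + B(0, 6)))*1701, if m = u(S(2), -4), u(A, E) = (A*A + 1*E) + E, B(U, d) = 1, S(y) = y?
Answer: 6237/2 ≈ 3118.5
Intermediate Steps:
u(A, E) = A² + 2*E (u(A, E) = (A² + E) + E = (E + A²) + E = A² + 2*E)
m = -4 (m = 2² + 2*(-4) = 4 - 8 = -4)
((m - 7)/(-7 + B(0, 6)))*1701 = ((-4 - 7)/(-7 + 1))*1701 = -11/(-6)*1701 = -11*(-⅙)*1701 = (11/6)*1701 = 6237/2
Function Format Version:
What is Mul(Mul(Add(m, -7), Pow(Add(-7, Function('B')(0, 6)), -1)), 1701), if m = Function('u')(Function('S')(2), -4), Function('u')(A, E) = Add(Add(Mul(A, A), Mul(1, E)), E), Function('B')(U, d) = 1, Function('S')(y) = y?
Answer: Rational(6237, 2) ≈ 3118.5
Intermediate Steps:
Function('u')(A, E) = Add(Pow(A, 2), Mul(2, E)) (Function('u')(A, E) = Add(Add(Pow(A, 2), E), E) = Add(Add(E, Pow(A, 2)), E) = Add(Pow(A, 2), Mul(2, E)))
m = -4 (m = Add(Pow(2, 2), Mul(2, -4)) = Add(4, -8) = -4)
Mul(Mul(Add(m, -7), Pow(Add(-7, Function('B')(0, 6)), -1)), 1701) = Mul(Mul(Add(-4, -7), Pow(Add(-7, 1), -1)), 1701) = Mul(Mul(-11, Pow(-6, -1)), 1701) = Mul(Mul(-11, Rational(-1, 6)), 1701) = Mul(Rational(11, 6), 1701) = Rational(6237, 2)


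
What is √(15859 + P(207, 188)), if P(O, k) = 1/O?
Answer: √75504722/69 ≈ 125.93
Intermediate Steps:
√(15859 + P(207, 188)) = √(15859 + 1/207) = √(3282814/207) = √75504722/69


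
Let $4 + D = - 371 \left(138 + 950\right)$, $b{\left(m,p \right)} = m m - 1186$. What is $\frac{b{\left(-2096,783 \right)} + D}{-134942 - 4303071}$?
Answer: $- \frac{3988378}{4438013} \approx -0.89869$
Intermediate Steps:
$b{\left(m,p \right)} = -1186 + m^{2}$ ($b{\left(m,p \right)} = m^{2} - 1186 = -1186 + m^{2}$)
$D = -403652$ ($D = -4 - 371 \left(138 + 950\right) = -4 - 403648 = -403652$)
$\frac{b{\left(-2096,783 \right)} + D}{-134942 - 4303071} = \frac{\left(-1186 + \left(-2096\right)^{2}\right) - 403652}{-134942 - 4303071} = \frac{\left(-1186 + 4393216\right) - 403652}{-4438013} = \left(4392030 - 403652\right) \left(- \frac{1}{4438013}\right) = 3988378 \left(- \frac{1}{4438013}\right) = - \frac{3988378}{4438013}$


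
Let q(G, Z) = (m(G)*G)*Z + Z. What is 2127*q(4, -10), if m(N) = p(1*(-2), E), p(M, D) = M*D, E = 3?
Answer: 489210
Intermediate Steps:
p(M, D) = D*M
m(N) = -6 (m(N) = 3*(1*(-2)) = 3*(-2) = -6)
q(G, Z) = Z - 6*G*Z (q(G, Z) = (-6*G)*Z + Z = -6*G*Z + Z = Z - 6*G*Z)
2127*q(4, -10) = 2127*(-10*(1 - 6*4)) = 2127*(-10*(1 - 24)) = 2127*(-10*(-23)) = 2127*230 = 489210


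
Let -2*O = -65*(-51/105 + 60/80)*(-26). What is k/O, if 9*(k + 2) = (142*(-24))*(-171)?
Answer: -49000/169 ≈ -289.94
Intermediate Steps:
O = -6253/28 (O = -(-65*(-51/105 + 60/80))*(-26)/2 = -(-65*(-51*1/105 + 60*(1/80)))*(-26)/2 = -(-65*(-17/35 + ¾))*(-26)/2 = -(-65*37/140)*(-26)/2 = -(-481)*(-26)/56 = -½*6253/14 = -6253/28 ≈ -223.32)
k = 64750 (k = -2 + ((142*(-24))*(-171))/9 = -2 + (-3408*(-171))/9 = -2 + (⅑)*582768 = -2 + 64752 = 64750)
k/O = 64750/(-6253/28) = 64750*(-28/6253) = -49000/169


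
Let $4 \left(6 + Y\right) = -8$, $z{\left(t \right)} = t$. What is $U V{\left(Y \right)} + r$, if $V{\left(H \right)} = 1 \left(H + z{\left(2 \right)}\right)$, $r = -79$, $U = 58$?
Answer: $-427$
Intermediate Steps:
$Y = -8$ ($Y = -6 + \frac{1}{4} \left(-8\right) = -6 - 2 = -8$)
$V{\left(H \right)} = 2 + H$ ($V{\left(H \right)} = 1 \left(H + 2\right) = 1 \left(2 + H\right) = 2 + H$)
$U V{\left(Y \right)} + r = 58 \left(2 - 8\right) - 79 = 58 \left(-6\right) - 79 = -348 - 79 = -427$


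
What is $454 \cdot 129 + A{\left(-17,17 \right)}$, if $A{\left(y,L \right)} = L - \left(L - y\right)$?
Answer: $58549$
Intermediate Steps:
$A{\left(y,L \right)} = y$
$454 \cdot 129 + A{\left(-17,17 \right)} = 454 \cdot 129 - 17 = 58566 - 17 = 58549$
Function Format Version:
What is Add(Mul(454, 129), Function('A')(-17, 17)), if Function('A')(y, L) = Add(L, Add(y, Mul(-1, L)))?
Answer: 58549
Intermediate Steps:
Function('A')(y, L) = y
Add(Mul(454, 129), Function('A')(-17, 17)) = Add(Mul(454, 129), -17) = Add(58566, -17) = 58549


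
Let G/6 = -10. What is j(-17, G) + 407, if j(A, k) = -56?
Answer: 351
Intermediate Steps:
G = -60 (G = 6*(-10) = -60)
j(-17, G) + 407 = -56 + 407 = 351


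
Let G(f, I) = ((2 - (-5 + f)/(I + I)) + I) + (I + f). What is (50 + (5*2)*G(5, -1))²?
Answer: 10000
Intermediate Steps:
G(f, I) = 2 + f + 2*I - (-5 + f)/(2*I) (G(f, I) = ((2 - (-5 + f)/(2*I)) + I) + (I + f) = (2 + I - (-5 + f)/(2*I)) + (I + f) = 2 + f + 2*I - (-5 + f)/(2*I))
(50 + (5*2)*G(5, -1))² = (50 + (5*2)*((½)*(5 - 1*5 + 2*(-1)*(2 + 5 + 2*(-1)))/(-1)))² = (50 + 10*((½)*(-1)*(5 - 5 + 2*(-1)*(2 + 5 - 2))))² = (50 + 10*((½)*(-1)*(5 - 5 + 2*(-1)*5)))² = (50 + 10*((½)*(-1)*(5 - 5 - 10)))² = (50 + 10*((½)*(-1)*(-10)))² = (50 + 10*5)² = (50 + 50)² = 100² = 10000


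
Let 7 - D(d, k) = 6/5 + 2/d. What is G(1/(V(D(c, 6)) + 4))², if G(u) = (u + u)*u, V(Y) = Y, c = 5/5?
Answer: 2500/2313441 ≈ 0.0010806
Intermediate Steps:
c = 1 (c = 5*(⅕) = 1)
D(d, k) = 29/5 - 2/d (D(d, k) = 7 - (6/5 + 2/d) = 7 + (-6/5 - 2/d) = 29/5 - 2/d)
G(u) = 2*u² (G(u) = (2*u)*u = 2*u²)
G(1/(V(D(c, 6)) + 4))² = (2*(1/((29/5 - 2/1) + 4))²)² = (2*(1/((29/5 - 2*1) + 4))²)² = (2*(1/((29/5 - 2) + 4))²)² = (2*(1/(19/5 + 4))²)² = (2*(1/(39/5))²)² = (2*(5/39)²)² = (2*(25/1521))² = (50/1521)² = 2500/2313441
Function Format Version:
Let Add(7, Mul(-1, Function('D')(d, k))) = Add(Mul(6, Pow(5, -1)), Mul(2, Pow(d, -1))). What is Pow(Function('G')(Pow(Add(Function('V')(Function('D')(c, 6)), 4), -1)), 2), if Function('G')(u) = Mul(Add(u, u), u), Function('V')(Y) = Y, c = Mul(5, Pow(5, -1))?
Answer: Rational(2500, 2313441) ≈ 0.0010806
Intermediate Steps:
c = 1 (c = Mul(5, Rational(1, 5)) = 1)
Function('D')(d, k) = Add(Rational(29, 5), Mul(-2, Pow(d, -1))) (Function('D')(d, k) = Add(7, Mul(-1, Add(Mul(6, Pow(5, -1)), Mul(2, Pow(d, -1))))) = Add(7, Mul(-1, Add(Mul(6, Rational(1, 5)), Mul(2, Pow(d, -1))))) = Add(7, Mul(-1, Add(Rational(6, 5), Mul(2, Pow(d, -1))))) = Add(7, Add(Rational(-6, 5), Mul(-2, Pow(d, -1)))) = Add(Rational(29, 5), Mul(-2, Pow(d, -1))))
Function('G')(u) = Mul(2, Pow(u, 2)) (Function('G')(u) = Mul(Mul(2, u), u) = Mul(2, Pow(u, 2)))
Pow(Function('G')(Pow(Add(Function('V')(Function('D')(c, 6)), 4), -1)), 2) = Pow(Mul(2, Pow(Pow(Add(Add(Rational(29, 5), Mul(-2, Pow(1, -1))), 4), -1), 2)), 2) = Pow(Mul(2, Pow(Pow(Add(Add(Rational(29, 5), Mul(-2, 1)), 4), -1), 2)), 2) = Pow(Mul(2, Pow(Pow(Add(Add(Rational(29, 5), -2), 4), -1), 2)), 2) = Pow(Mul(2, Pow(Pow(Add(Rational(19, 5), 4), -1), 2)), 2) = Pow(Mul(2, Pow(Pow(Rational(39, 5), -1), 2)), 2) = Pow(Mul(2, Pow(Rational(5, 39), 2)), 2) = Pow(Mul(2, Rational(25, 1521)), 2) = Pow(Rational(50, 1521), 2) = Rational(2500, 2313441)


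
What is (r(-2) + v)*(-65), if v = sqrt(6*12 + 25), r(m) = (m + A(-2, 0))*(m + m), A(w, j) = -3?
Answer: -1300 - 65*sqrt(97) ≈ -1940.2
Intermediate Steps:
r(m) = 2*m*(-3 + m) (r(m) = (m - 3)*(m + m) = (-3 + m)*(2*m) = 2*m*(-3 + m))
v = sqrt(97) (v = sqrt(72 + 25) = sqrt(97) ≈ 9.8489)
(r(-2) + v)*(-65) = (2*(-2)*(-3 - 2) + sqrt(97))*(-65) = (2*(-2)*(-5) + sqrt(97))*(-65) = (20 + sqrt(97))*(-65) = -1300 - 65*sqrt(97)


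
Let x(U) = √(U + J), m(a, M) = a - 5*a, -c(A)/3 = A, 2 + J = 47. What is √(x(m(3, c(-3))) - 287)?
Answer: √(-287 + √33) ≈ 16.771*I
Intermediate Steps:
J = 45 (J = -2 + 47 = 45)
c(A) = -3*A
m(a, M) = -4*a
x(U) = √(45 + U) (x(U) = √(U + 45) = √(45 + U))
√(x(m(3, c(-3))) - 287) = √(√(45 - 4*3) - 287) = √(√(45 - 12) - 287) = √(√33 - 287) = √(-287 + √33)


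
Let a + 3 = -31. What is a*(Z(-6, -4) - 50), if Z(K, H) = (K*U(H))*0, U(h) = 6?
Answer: 1700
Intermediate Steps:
a = -34 (a = -3 - 31 = -34)
Z(K, H) = 0 (Z(K, H) = (K*6)*0 = (6*K)*0 = 0)
a*(Z(-6, -4) - 50) = -34*(0 - 50) = -34*(-50) = 1700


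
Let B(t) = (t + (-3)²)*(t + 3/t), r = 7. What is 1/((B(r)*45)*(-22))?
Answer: -7/823680 ≈ -8.4984e-6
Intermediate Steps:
B(t) = (9 + t)*(t + 3/t) (B(t) = (t + 9)*(t + 3/t) = (9 + t)*(t + 3/t))
1/((B(r)*45)*(-22)) = 1/(((3 + 7² + 9*7 + 27/7)*45)*(-22)) = 1/(((3 + 49 + 63 + 27*(⅐))*45)*(-22)) = 1/(((3 + 49 + 63 + 27/7)*45)*(-22)) = 1/(((832/7)*45)*(-22)) = 1/((37440/7)*(-22)) = 1/(-823680/7) = -7/823680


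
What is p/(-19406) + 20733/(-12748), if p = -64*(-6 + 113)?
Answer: -157523147/123693844 ≈ -1.2735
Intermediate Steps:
p = -6848 (p = -64*107 = -6848)
p/(-19406) + 20733/(-12748) = -6848/(-19406) + 20733/(-12748) = -6848*(-1/19406) + 20733*(-1/12748) = 3424/9703 - 20733/12748 = -157523147/123693844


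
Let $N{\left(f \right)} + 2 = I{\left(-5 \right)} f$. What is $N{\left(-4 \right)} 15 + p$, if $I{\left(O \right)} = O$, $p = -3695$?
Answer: $-3425$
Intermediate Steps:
$N{\left(f \right)} = -2 - 5 f$
$N{\left(-4 \right)} 15 + p = \left(-2 - -20\right) 15 - 3695 = \left(-2 + 20\right) 15 - 3695 = 18 \cdot 15 - 3695 = 270 - 3695 = -3425$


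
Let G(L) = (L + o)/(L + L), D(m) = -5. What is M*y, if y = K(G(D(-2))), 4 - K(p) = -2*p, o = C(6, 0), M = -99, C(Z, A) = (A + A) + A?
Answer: -495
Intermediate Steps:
C(Z, A) = 3*A (C(Z, A) = 2*A + A = 3*A)
o = 0 (o = 3*0 = 0)
G(L) = 1/2 (G(L) = (L + 0)/(L + L) = L/((2*L)) = L*(1/(2*L)) = 1/2)
K(p) = 4 + 2*p (K(p) = 4 - (-2)*p = 4 + 2*p)
y = 5 (y = 4 + 2*(1/2) = 4 + 1 = 5)
M*y = -99*5 = -495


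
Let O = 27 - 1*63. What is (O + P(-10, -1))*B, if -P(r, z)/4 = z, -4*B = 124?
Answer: 992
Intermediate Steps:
B = -31 (B = -¼*124 = -31)
P(r, z) = -4*z
O = -36 (O = 27 - 63 = -36)
(O + P(-10, -1))*B = (-36 - 4*(-1))*(-31) = (-36 + 4)*(-31) = -32*(-31) = 992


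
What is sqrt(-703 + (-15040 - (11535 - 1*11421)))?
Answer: I*sqrt(15857) ≈ 125.92*I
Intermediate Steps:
sqrt(-703 + (-15040 - (11535 - 1*11421))) = sqrt(-703 + (-15040 - (11535 - 11421))) = sqrt(-703 + (-15040 - 1*114)) = sqrt(-703 + (-15040 - 114)) = sqrt(-703 - 15154) = sqrt(-15857) = I*sqrt(15857)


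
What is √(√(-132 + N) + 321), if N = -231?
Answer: √(321 + 11*I*√3) ≈ 17.924 + 0.53147*I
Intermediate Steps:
√(√(-132 + N) + 321) = √(√(-132 - 231) + 321) = √(√(-363) + 321) = √(11*I*√3 + 321) = √(321 + 11*I*√3)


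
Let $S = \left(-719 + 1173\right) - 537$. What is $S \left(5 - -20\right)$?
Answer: $-2075$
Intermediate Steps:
$S = -83$ ($S = 454 - 537 = -83$)
$S \left(5 - -20\right) = - 83 \left(5 - -20\right) = - 83 \left(5 + 20\right) = \left(-83\right) 25 = -2075$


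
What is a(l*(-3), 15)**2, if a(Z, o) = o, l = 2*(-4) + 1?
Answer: 225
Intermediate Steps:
l = -7 (l = -8 + 1 = -7)
a(l*(-3), 15)**2 = 15**2 = 225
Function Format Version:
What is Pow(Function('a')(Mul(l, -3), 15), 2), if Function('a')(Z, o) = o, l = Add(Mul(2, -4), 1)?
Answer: 225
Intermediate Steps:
l = -7 (l = Add(-8, 1) = -7)
Pow(Function('a')(Mul(l, -3), 15), 2) = Pow(15, 2) = 225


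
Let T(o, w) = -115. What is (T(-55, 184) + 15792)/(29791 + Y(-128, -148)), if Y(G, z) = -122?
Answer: 15677/29669 ≈ 0.52840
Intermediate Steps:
(T(-55, 184) + 15792)/(29791 + Y(-128, -148)) = (-115 + 15792)/(29791 - 122) = 15677/29669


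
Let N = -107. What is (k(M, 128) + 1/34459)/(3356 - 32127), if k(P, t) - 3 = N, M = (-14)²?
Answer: 3583735/991419889 ≈ 0.0036147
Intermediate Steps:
M = 196
k(P, t) = -104 (k(P, t) = 3 - 107 = -104)
(k(M, 128) + 1/34459)/(3356 - 32127) = (-104 + 1/34459)/(3356 - 32127) = (-104 + 1/34459)/(-28771) = -3583735/34459*(-1/28771) = 3583735/991419889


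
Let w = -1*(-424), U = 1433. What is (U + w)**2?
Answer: 3448449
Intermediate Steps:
w = 424
(U + w)**2 = (1433 + 424)**2 = 1857**2 = 3448449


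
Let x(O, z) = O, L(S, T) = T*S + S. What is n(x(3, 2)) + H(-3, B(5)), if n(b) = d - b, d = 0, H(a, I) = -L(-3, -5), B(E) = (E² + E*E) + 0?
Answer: -15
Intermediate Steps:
L(S, T) = S + S*T (L(S, T) = S*T + S = S + S*T)
B(E) = 2*E² (B(E) = (E² + E²) + 0 = 2*E² + 0 = 2*E²)
H(a, I) = -12 (H(a, I) = -(-3)*(1 - 5) = -(-3)*(-4) = -1*12 = -12)
n(b) = -b (n(b) = 0 - b = -b)
n(x(3, 2)) + H(-3, B(5)) = -1*3 - 12 = -3 - 12 = -15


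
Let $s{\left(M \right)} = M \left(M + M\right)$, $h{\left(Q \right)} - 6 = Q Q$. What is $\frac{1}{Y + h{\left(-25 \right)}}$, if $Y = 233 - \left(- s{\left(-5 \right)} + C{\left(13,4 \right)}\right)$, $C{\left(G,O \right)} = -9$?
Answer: $\frac{1}{923} \approx 0.0010834$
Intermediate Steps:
$h{\left(Q \right)} = 6 + Q^{2}$ ($h{\left(Q \right)} = 6 + Q Q = 6 + Q^{2}$)
$s{\left(M \right)} = 2 M^{2}$ ($s{\left(M \right)} = M 2 M = 2 M^{2}$)
$Y = 292$ ($Y = 233 + \left(2 \left(-5\right)^{2} - -9\right) = 233 + \left(2 \cdot 25 + 9\right) = 233 + \left(50 + 9\right) = 233 + 59 = 292$)
$\frac{1}{Y + h{\left(-25 \right)}} = \frac{1}{292 + \left(6 + \left(-25\right)^{2}\right)} = \frac{1}{292 + \left(6 + 625\right)} = \frac{1}{292 + 631} = \frac{1}{923}$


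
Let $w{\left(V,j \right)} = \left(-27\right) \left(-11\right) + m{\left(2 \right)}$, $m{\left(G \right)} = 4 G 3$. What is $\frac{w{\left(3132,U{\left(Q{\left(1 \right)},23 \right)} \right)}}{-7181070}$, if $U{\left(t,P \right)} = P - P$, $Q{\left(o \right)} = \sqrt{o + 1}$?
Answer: $- \frac{107}{2393690} \approx -4.4701 \cdot 10^{-5}$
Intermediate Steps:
$m{\left(G \right)} = 12 G$
$Q{\left(o \right)} = \sqrt{1 + o}$
$U{\left(t,P \right)} = 0$
$w{\left(V,j \right)} = 321$ ($w{\left(V,j \right)} = \left(-27\right) \left(-11\right) + 12 \cdot 2 = 297 + 24 = 321$)
$\frac{w{\left(3132,U{\left(Q{\left(1 \right)},23 \right)} \right)}}{-7181070} = \frac{321}{-7181070} = 321 \left(- \frac{1}{7181070}\right) = - \frac{107}{2393690}$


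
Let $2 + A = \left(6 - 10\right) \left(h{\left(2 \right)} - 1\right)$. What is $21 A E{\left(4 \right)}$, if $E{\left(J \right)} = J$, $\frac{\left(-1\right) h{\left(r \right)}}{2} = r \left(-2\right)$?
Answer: $-2520$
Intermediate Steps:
$h{\left(r \right)} = 4 r$ ($h{\left(r \right)} = - 2 r \left(-2\right) = - 2 \left(- 2 r\right) = 4 r$)
$A = -30$ ($A = -2 + \left(6 - 10\right) \left(4 \cdot 2 - 1\right) = -2 - 4 \left(8 - 1\right) = -2 - 28 = -30$)
$21 A E{\left(4 \right)} = 21 \left(-30\right) 4 = \left(-630\right) 4 = -2520$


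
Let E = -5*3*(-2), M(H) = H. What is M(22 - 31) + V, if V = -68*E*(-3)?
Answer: 6111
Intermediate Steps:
E = 30 (E = -15*(-2) = 30)
V = 6120 (V = -2040*(-3) = -68*(-90) = 6120)
M(22 - 31) + V = (22 - 31) + 6120 = -9 + 6120 = 6111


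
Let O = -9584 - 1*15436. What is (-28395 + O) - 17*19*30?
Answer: -63105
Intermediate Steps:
O = -25020 (O = -9584 - 15436 = -25020)
(-28395 + O) - 17*19*30 = (-28395 - 25020) - 17*19*30 = -53415 - 323*30 = -53415 - 9690 = -63105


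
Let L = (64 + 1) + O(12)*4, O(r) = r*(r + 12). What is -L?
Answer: -1217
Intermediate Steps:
O(r) = r*(12 + r)
L = 1217 (L = (64 + 1) + (12*(12 + 12))*4 = 65 + (12*24)*4 = 65 + 288*4 = 65 + 1152 = 1217)
-L = -1*1217 = -1217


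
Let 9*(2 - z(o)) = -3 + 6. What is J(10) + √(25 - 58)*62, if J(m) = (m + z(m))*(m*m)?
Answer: 3500/3 + 62*I*√33 ≈ 1166.7 + 356.16*I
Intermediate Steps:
z(o) = 5/3 (z(o) = 2 - (-3 + 6)/9 = 2 - ⅑*3 = 2 - ⅓ = 5/3)
J(m) = m²*(5/3 + m) (J(m) = (m + 5/3)*(m*m) = (5/3 + m)*m² = m²*(5/3 + m))
J(10) + √(25 - 58)*62 = 10²*(5/3 + 10) + √(25 - 58)*62 = 100*(35/3) + √(-33)*62 = 3500/3 + (I*√33)*62 = 3500/3 + 62*I*√33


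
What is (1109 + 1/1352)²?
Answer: 2248107398161/1827904 ≈ 1.2299e+6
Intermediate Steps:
(1109 + 1/1352)² = (1499369/1352)² = 2248107398161/1827904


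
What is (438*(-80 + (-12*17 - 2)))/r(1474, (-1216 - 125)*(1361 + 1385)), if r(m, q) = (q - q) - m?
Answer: 5694/67 ≈ 84.985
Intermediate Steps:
r(m, q) = -m (r(m, q) = 0 - m = -m)
(438*(-80 + (-12*17 - 2)))/r(1474, (-1216 - 125)*(1361 + 1385)) = (438*(-80 + (-12*17 - 2)))/((-1*1474)) = (438*(-80 + (-204 - 2)))/(-1474) = (438*(-80 - 206))*(-1/1474) = (438*(-286))*(-1/1474) = -125268*(-1/1474) = 5694/67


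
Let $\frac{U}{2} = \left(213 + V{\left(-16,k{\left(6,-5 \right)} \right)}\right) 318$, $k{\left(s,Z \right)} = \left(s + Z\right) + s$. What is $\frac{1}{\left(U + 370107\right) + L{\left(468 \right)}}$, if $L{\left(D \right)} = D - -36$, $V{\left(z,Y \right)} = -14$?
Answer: $\frac{1}{497175} \approx 2.0114 \cdot 10^{-6}$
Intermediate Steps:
$k{\left(s,Z \right)} = Z + 2 s$ ($k{\left(s,Z \right)} = \left(Z + s\right) + s = Z + 2 s$)
$U = 126564$ ($U = 2 \left(213 - 14\right) 318 = 2 \cdot 199 \cdot 318 = 2 \cdot 63282 = 126564$)
$L{\left(D \right)} = 36 + D$ ($L{\left(D \right)} = D + 36 = 36 + D$)
$\frac{1}{\left(U + 370107\right) + L{\left(468 \right)}} = \frac{1}{\left(126564 + 370107\right) + \left(36 + 468\right)} = \frac{1}{496671 + 504} = \frac{1}{497175}$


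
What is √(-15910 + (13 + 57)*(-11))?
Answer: 2*I*√4170 ≈ 129.15*I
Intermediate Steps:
√(-15910 + (13 + 57)*(-11)) = √(-15910 + 70*(-11)) = √(-15910 - 770) = √(-16680) = 2*I*√4170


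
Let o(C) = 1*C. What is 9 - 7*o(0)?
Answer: 9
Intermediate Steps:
o(C) = C
9 - 7*o(0) = 9 - 7*0 = 9 + 0 = 9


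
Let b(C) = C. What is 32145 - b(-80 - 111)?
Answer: 32336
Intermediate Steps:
32145 - b(-80 - 111) = 32145 - (-80 - 111) = 32145 - 1*(-191) = 32145 + 191 = 32336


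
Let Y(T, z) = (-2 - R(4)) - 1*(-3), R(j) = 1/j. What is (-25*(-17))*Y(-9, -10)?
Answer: 1275/4 ≈ 318.75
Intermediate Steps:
Y(T, z) = ¾ (Y(T, z) = (-2 - 1/4) - 1*(-3) = (-2 - 1*¼) + 3 = (-2 - ¼) + 3 = -9/4 + 3 = ¾)
(-25*(-17))*Y(-9, -10) = -25*(-17)*(¾) = 425*(¾) = 1275/4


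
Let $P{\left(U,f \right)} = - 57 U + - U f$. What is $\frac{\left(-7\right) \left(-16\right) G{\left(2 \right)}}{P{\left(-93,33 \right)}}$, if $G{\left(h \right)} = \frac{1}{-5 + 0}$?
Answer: $- \frac{56}{20925} \approx -0.0026762$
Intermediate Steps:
$G{\left(h \right)} = - \frac{1}{5}$ ($G{\left(h \right)} = \frac{1}{-5} = - \frac{1}{5}$)
$P{\left(U,f \right)} = - 57 U - U f$
$\frac{\left(-7\right) \left(-16\right) G{\left(2 \right)}}{P{\left(-93,33 \right)}} = \frac{\left(-7\right) \left(-16\right) \left(- \frac{1}{5}\right)}{\left(-1\right) \left(-93\right) \left(57 + 33\right)} = \frac{112 \left(- \frac{1}{5}\right)}{\left(-1\right) \left(-93\right) 90} = - \frac{112}{5 \cdot 8370} = \left(- \frac{112}{5}\right) \frac{1}{8370} = - \frac{56}{20925}$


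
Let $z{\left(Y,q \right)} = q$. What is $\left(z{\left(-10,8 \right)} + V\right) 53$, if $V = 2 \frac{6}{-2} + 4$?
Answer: $318$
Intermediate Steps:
$V = -2$ ($V = 2 \cdot 6 \left(- \frac{1}{2}\right) + 4 = 2 \left(-3\right) + 4 = -6 + 4 = -2$)
$\left(z{\left(-10,8 \right)} + V\right) 53 = \left(8 - 2\right) 53 = 6 \cdot 53 = 318$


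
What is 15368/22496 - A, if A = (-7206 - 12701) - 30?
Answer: 56064765/2812 ≈ 19938.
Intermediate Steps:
A = -19937 (A = -19907 - 30 = -19937)
15368/22496 - A = 15368/22496 - 1*(-19937) = 15368*(1/22496) + 19937 = 1921/2812 + 19937 = 56064765/2812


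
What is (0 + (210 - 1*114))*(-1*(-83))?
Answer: 7968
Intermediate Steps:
(0 + (210 - 1*114))*(-1*(-83)) = (0 + (210 - 114))*83 = (0 + 96)*83 = 96*83 = 7968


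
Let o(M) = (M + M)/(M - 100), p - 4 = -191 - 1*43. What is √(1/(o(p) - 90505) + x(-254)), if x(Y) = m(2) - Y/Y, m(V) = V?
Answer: √8919794492734/2986619 ≈ 0.99999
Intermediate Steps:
x(Y) = 1 (x(Y) = 2 - Y/Y = 2 - 1*1 = 2 - 1 = 1)
p = -230 (p = 4 + (-191 - 1*43) = 4 + (-191 - 43) = 4 - 234 = -230)
o(M) = 2*M/(-100 + M) (o(M) = (2*M)/(-100 + M) = 2*M/(-100 + M))
√(1/(o(p) - 90505) + x(-254)) = √(1/(2*(-230)/(-100 - 230) - 90505) + 1) = √(1/(2*(-230)/(-330) - 90505) + 1) = √(1/(2*(-230)*(-1/330) - 90505) + 1) = √(1/(46/33 - 90505) + 1) = √(1/(-2986619/33) + 1) = √(-33/2986619 + 1) = √(2986586/2986619) = √8919794492734/2986619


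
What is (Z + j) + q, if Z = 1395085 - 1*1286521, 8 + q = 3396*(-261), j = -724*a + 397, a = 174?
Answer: -903379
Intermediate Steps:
j = -125579 (j = -724*174 + 397 = -125976 + 397 = -125579)
q = -886364 (q = -8 + 3396*(-261) = -8 - 886356 = -886364)
Z = 108564 (Z = 1395085 - 1286521 = 108564)
(Z + j) + q = (108564 - 125579) - 886364 = -17015 - 886364 = -903379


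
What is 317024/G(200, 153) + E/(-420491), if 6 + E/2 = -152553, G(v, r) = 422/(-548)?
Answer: -36525708046918/88723601 ≈ -4.1168e+5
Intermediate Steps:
G(v, r) = -211/274 (G(v, r) = 422*(-1/548) = -211/274)
E = -305118 (E = -12 + 2*(-152553) = -12 - 305106 = -305118)
317024/G(200, 153) + E/(-420491) = 317024/(-211/274) - 305118/(-420491) = 317024*(-274/211) - 305118*(-1/420491) = -86864576/211 + 305118/420491 = -36525708046918/88723601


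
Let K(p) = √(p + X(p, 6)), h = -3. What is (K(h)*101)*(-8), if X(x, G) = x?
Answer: -808*I*√6 ≈ -1979.2*I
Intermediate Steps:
K(p) = √2*√p (K(p) = √(p + p) = √(2*p) = √2*√p)
(K(h)*101)*(-8) = ((√2*√(-3))*101)*(-8) = ((√2*(I*√3))*101)*(-8) = ((I*√6)*101)*(-8) = (101*I*√6)*(-8) = -808*I*√6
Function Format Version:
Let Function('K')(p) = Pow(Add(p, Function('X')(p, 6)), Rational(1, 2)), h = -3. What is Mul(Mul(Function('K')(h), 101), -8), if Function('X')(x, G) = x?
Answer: Mul(-808, I, Pow(6, Rational(1, 2))) ≈ Mul(-1979.2, I)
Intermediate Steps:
Function('K')(p) = Mul(Pow(2, Rational(1, 2)), Pow(p, Rational(1, 2))) (Function('K')(p) = Pow(Add(p, p), Rational(1, 2)) = Pow(Mul(2, p), Rational(1, 2)) = Mul(Pow(2, Rational(1, 2)), Pow(p, Rational(1, 2))))
Mul(Mul(Function('K')(h), 101), -8) = Mul(Mul(Mul(Pow(2, Rational(1, 2)), Pow(-3, Rational(1, 2))), 101), -8) = Mul(Mul(Mul(Pow(2, Rational(1, 2)), Mul(I, Pow(3, Rational(1, 2)))), 101), -8) = Mul(Mul(Mul(I, Pow(6, Rational(1, 2))), 101), -8) = Mul(Mul(101, I, Pow(6, Rational(1, 2))), -8) = Mul(-808, I, Pow(6, Rational(1, 2)))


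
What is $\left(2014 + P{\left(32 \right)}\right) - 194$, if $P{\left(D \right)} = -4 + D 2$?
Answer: $1880$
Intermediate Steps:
$P{\left(D \right)} = -4 + 2 D$
$\left(2014 + P{\left(32 \right)}\right) - 194 = \left(2014 + \left(-4 + 2 \cdot 32\right)\right) - 194 = \left(2014 + \left(-4 + 64\right)\right) - 194 = \left(2014 + 60\right) - 194 = 2074 - 194 = 1880$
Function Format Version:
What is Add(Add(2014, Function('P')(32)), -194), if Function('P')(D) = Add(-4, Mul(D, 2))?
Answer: 1880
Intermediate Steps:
Function('P')(D) = Add(-4, Mul(2, D))
Add(Add(2014, Function('P')(32)), -194) = Add(Add(2014, Add(-4, Mul(2, 32))), -194) = Add(Add(2014, Add(-4, 64)), -194) = Add(Add(2014, 60), -194) = Add(2074, -194) = 1880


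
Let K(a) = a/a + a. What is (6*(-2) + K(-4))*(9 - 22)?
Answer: 195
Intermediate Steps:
K(a) = 1 + a
(6*(-2) + K(-4))*(9 - 22) = (6*(-2) + (1 - 4))*(9 - 22) = (-12 - 3)*(-13) = -15*(-13) = 195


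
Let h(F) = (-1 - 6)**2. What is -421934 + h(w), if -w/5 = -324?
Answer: -421885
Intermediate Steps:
w = 1620 (w = -5*(-324) = 1620)
h(F) = 49 (h(F) = (-7)**2 = 49)
-421934 + h(w) = -421934 + 49 = -421885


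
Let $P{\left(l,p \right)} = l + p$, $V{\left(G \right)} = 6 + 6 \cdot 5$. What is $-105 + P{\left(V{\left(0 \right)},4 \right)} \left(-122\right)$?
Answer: $-4985$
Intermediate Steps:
$V{\left(G \right)} = 36$ ($V{\left(G \right)} = 6 + 30 = 36$)
$-105 + P{\left(V{\left(0 \right)},4 \right)} \left(-122\right) = -105 + \left(36 + 4\right) \left(-122\right) = -105 + 40 \left(-122\right) = -105 - 4880 = -4985$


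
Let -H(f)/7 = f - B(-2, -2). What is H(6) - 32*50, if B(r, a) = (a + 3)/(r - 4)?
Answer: -9859/6 ≈ -1643.2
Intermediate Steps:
B(r, a) = (3 + a)/(-4 + r)
H(f) = -7/6 - 7*f (H(f) = -7*(f - (3 - 2)/(-4 - 2)) = -7*(f - 1/(-6)) = -7*(f - (-1)/6) = -7*(f - 1*(-⅙)) = -7*(f + ⅙) = -7*(⅙ + f) = -7/6 - 7*f)
H(6) - 32*50 = (-7/6 - 7*6) - 32*50 = (-7/6 - 42) - 1600 = -259/6 - 1600 = -9859/6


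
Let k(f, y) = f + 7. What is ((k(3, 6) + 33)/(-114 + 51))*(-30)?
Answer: 430/21 ≈ 20.476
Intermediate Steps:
k(f, y) = 7 + f
((k(3, 6) + 33)/(-114 + 51))*(-30) = (((7 + 3) + 33)/(-114 + 51))*(-30) = ((10 + 33)/(-63))*(-30) = (43*(-1/63))*(-30) = -43/63*(-30) = 430/21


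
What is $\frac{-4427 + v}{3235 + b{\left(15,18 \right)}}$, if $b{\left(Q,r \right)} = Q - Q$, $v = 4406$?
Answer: $- \frac{21}{3235} \approx -0.0064915$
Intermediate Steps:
$b{\left(Q,r \right)} = 0$
$\frac{-4427 + v}{3235 + b{\left(15,18 \right)}} = \frac{-4427 + 4406}{3235 + 0} = - \frac{21}{3235}$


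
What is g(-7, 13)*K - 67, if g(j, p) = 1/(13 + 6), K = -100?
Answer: -1373/19 ≈ -72.263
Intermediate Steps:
g(j, p) = 1/19
g(-7, 13)*K - 67 = (1/19)*(-100) - 67 = -100/19 - 67 = -1373/19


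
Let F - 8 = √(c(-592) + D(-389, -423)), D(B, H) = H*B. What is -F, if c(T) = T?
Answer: -8 - 11*√1355 ≈ -412.91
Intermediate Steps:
D(B, H) = B*H
F = 8 + 11*√1355 (F = 8 + √(-592 - 389*(-423)) = 8 + √(-592 + 164547) = 8 + √163955 = 8 + 11*√1355 ≈ 412.91)
-F = -(8 + 11*√1355) = -8 - 11*√1355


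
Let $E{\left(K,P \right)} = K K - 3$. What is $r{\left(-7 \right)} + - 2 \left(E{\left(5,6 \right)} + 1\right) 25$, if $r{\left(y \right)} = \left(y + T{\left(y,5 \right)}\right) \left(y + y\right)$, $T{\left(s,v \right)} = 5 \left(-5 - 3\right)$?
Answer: $-492$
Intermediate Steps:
$E{\left(K,P \right)} = -3 + K^{2}$ ($E{\left(K,P \right)} = K^{2} - 3 = -3 + K^{2}$)
$T{\left(s,v \right)} = -40$ ($T{\left(s,v \right)} = 5 \left(-8\right) = -40$)
$r{\left(y \right)} = 2 y \left(-40 + y\right)$ ($r{\left(y \right)} = \left(y - 40\right) \left(y + y\right) = \left(-40 + y\right) 2 y = 2 y \left(-40 + y\right)$)
$r{\left(-7 \right)} + - 2 \left(E{\left(5,6 \right)} + 1\right) 25 = 2 \left(-7\right) \left(-40 - 7\right) + - 2 \left(\left(-3 + 5^{2}\right) + 1\right) 25 = 2 \left(-7\right) \left(-47\right) + - 2 \left(\left(-3 + 25\right) + 1\right) 25 = 658 + - 2 \left(22 + 1\right) 25 = 658 + \left(-2\right) 23 \cdot 25 = 658 - 1150 = -492$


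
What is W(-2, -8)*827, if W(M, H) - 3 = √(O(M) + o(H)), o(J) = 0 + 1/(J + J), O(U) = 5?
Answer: 2481 + 827*√79/4 ≈ 4318.6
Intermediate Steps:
o(J) = 1/(2*J) (o(J) = 0 + 1/(2*J) = 1/(2*J))
W(M, H) = 3 + √(5 + 1/(2*H))
W(-2, -8)*827 = (3 + √(20 + 2/(-8))/2)*827 = (3 + √(20 + 2*(-⅛))/2)*827 = (3 + √(20 - ¼)/2)*827 = (3 + √(79/4)/2)*827 = (3 + (√79/2)/2)*827 = (3 + √79/4)*827 = 2481 + 827*√79/4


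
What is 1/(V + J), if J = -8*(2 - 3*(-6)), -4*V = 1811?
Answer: -4/2451 ≈ -0.0016320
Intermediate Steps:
V = -1811/4 (V = -¼*1811 = -1811/4 ≈ -452.75)
J = -160 (J = -8*(2 + 18) = -8*20 = -160)
1/(V + J) = 1/(-1811/4 - 160) = 1/(-2451/4) = -4/2451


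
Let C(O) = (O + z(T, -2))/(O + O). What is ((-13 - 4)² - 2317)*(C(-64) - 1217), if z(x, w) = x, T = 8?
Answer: 9868755/4 ≈ 2.4672e+6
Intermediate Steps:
C(O) = (8 + O)/(2*O) (C(O) = (O + 8)/(O + O) = (8 + O)/((2*O)) = (8 + O)*(1/(2*O)) = (8 + O)/(2*O))
((-13 - 4)² - 2317)*(C(-64) - 1217) = ((-13 - 4)² - 2317)*((½)*(8 - 64)/(-64) - 1217) = ((-17)² - 2317)*((½)*(-1/64)*(-56) - 1217) = (289 - 2317)*(7/16 - 1217) = -2028*(-19465/16) = 9868755/4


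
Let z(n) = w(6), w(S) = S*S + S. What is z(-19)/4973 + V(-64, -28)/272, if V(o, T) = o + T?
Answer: -111523/338164 ≈ -0.32979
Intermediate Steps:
w(S) = S + S² (w(S) = S² + S = S + S²)
z(n) = 42 (z(n) = 6*(1 + 6) = 6*7 = 42)
V(o, T) = T + o
z(-19)/4973 + V(-64, -28)/272 = 42/4973 + (-28 - 64)/272 = 42*(1/4973) - 92*1/272 = 42/4973 - 23/68 = -111523/338164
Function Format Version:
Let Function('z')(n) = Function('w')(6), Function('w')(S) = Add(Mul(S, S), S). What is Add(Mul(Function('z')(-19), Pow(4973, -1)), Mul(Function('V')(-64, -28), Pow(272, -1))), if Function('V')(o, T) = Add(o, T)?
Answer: Rational(-111523, 338164) ≈ -0.32979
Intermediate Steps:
Function('w')(S) = Add(S, Pow(S, 2)) (Function('w')(S) = Add(Pow(S, 2), S) = Add(S, Pow(S, 2)))
Function('z')(n) = 42 (Function('z')(n) = Mul(6, Add(1, 6)) = Mul(6, 7) = 42)
Function('V')(o, T) = Add(T, o)
Add(Mul(Function('z')(-19), Pow(4973, -1)), Mul(Function('V')(-64, -28), Pow(272, -1))) = Add(Mul(42, Pow(4973, -1)), Mul(Add(-28, -64), Pow(272, -1))) = Add(Mul(42, Rational(1, 4973)), Mul(-92, Rational(1, 272))) = Add(Rational(42, 4973), Rational(-23, 68)) = Rational(-111523, 338164)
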